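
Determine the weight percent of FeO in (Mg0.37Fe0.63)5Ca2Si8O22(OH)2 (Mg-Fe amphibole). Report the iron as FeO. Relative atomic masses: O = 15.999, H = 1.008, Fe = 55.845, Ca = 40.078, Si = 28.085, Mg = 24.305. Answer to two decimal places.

Molar mass of (Mg0.37Fe0.63)5Ca2Si8O22(OH)2 = 1.85×24.305 + 3.15×55.845 + 2×40.078 + 8×28.085 + 24×15.999 + 2×1.008 = 911.704 g/mol.
Each formula unit contains 3.15 Fe, equivalent to 3.15/1 = 3.1500 mol FeO.
M(FeO) = 1×55.845 + 1×15.999 = 71.844 g/mol.
Mass of FeO per formula unit = 3.1500 × 71.844 = 226.309 g.
FeO wt% = 226.309 / 911.704 × 100 = 24.82%.

24.82 wt%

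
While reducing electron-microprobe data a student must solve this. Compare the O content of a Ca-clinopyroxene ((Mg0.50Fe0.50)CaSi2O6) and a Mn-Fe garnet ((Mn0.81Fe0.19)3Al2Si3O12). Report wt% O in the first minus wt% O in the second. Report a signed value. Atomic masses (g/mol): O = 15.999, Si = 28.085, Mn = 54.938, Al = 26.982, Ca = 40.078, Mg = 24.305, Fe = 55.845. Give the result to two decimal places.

First mineral: 95.994 g O in 232.317 g formula = 41.32 wt% O.
Second mineral: 191.988 g O in 495.538 g formula = 38.74 wt% O.
41.32% − 38.74% gives a difference of 2.58 percentage points.

2.58 percentage points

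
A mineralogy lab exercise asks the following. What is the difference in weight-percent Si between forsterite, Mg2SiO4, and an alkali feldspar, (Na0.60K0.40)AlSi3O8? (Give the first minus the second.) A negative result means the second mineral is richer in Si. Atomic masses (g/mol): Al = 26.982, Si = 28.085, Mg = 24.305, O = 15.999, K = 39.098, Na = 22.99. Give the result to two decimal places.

First mineral: 28.085 g Si in 140.691 g formula = 19.96 wt% Si.
Second mineral: 84.255 g Si in 268.662 g formula = 31.36 wt% Si.
19.96% − 31.36% gives a difference of -11.40 percentage points.

-11.40 percentage points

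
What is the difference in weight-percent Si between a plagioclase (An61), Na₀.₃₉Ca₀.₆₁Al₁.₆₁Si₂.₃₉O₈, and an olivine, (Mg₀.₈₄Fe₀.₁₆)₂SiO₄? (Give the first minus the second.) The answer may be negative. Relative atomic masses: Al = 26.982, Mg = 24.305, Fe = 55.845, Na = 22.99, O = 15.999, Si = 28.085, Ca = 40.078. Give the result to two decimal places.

6.05 percentage points

First mineral: 67.123 g Si in 271.970 g formula = 24.68 wt% Si.
Second mineral: 28.085 g Si in 150.784 g formula = 18.63 wt% Si.
24.68% − 18.63% gives a difference of 6.05 percentage points.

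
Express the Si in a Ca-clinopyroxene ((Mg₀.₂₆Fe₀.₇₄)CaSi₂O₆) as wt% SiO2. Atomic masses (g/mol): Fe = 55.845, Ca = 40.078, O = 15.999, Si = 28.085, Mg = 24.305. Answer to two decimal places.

50.09 wt%

M((Mg₀.₂₆Fe₀.₇₄)CaSi₂O₆) = 239.887 g/mol; M(SiO2) = 60.083 g/mol.
Moles SiO2 per formula unit = 2 Si ÷ 1 = 2.0000.
SiO2 fraction = (2.0000 × 60.083) / 239.887 = 120.166/239.887 = 0.5009.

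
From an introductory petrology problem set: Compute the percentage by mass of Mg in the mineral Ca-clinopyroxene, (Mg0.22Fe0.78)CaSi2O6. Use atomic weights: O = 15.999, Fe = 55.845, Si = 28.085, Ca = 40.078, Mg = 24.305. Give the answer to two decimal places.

M((Mg0.22Fe0.78)CaSi2O6) = 241.148 g/mol.
Mg contributes 0.22 × 24.305 = 5.347 g per mole.
5.347/241.148 = 0.0222 → 2.22%.

2.22 mass %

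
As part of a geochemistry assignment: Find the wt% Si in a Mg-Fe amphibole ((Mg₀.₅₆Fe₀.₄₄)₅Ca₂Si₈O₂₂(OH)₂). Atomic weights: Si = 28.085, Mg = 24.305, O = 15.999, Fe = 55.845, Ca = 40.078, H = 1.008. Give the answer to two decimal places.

25.48 weight percent

Molar mass of (Mg₀.₅₆Fe₀.₄₄)₅Ca₂Si₈O₂₂(OH)₂: 2.80·24.305 + 2.20·55.845 + 2·40.078 + 8·28.085 + 24·15.999 + 2·1.008 = 881.741 g/mol.
Mass of Si per formula unit: 8 × 28.085 = 224.680 g.
Weight fraction Si = 224.680 / 881.741 = 0.2548.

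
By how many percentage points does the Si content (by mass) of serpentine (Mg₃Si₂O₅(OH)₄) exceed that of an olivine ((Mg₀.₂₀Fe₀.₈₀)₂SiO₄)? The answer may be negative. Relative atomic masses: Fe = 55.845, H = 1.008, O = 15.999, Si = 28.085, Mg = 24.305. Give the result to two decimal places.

5.58 percentage points

M(Mg₃Si₂O₅(OH)₄) = 277.108 g/mol, so wt% Si = 56.170/277.108 × 100 = 20.27%.
M((Mg₀.₂₀Fe₀.₈₀)₂SiO₄) = 191.155 g/mol, so wt% Si = 28.085/191.155 × 100 = 14.69%.
20.27 − 14.69 = 5.58 pp.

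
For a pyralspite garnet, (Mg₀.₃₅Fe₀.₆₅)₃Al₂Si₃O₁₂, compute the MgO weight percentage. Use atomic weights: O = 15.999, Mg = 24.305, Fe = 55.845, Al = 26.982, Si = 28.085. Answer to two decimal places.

9.11 wt%

Formula mass = 464.625 g/mol.
1.05 Mg → 1.0500 mol MgO per formula unit; M(MgO) = 40.304, so MgO mass = 42.319 g.
42.319/464.625 × 100 = 9.11 wt%.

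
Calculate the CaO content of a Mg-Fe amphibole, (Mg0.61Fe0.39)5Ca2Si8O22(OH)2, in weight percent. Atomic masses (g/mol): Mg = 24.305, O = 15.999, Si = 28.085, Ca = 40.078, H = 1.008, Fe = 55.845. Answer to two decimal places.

12.83 wt%

Molar mass of (Mg0.61Fe0.39)5Ca2Si8O22(OH)2 = 3.05·24.305 + 1.95·55.845 + 2·40.078 + 8·28.085 + 24·15.999 + 2·1.008 = 873.856 g/mol.
Each formula unit contains 2 Ca, equivalent to 2/1 = 2.0000 mol CaO.
M(CaO) = 1×40.078 + 1×15.999 = 56.077 g/mol.
Mass of CaO per formula unit = 2.0000 × 56.077 = 112.154 g.
CaO wt% = 112.154 / 873.856 × 100 = 12.83%.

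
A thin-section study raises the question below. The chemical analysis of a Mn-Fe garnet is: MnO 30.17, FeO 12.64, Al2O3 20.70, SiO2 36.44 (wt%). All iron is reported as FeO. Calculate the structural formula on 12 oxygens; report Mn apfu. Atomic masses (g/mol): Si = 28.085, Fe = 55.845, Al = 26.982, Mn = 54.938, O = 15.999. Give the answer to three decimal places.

2.106 Mn apfu

MnO (M=70.937): mol = 0.42531; Mn = 0.42531, O = 0.42531.
FeO (M=71.844): mol = 0.17594; Fe = 0.17594, O = 0.17594.
Al2O3 (M=101.961): mol = 0.20302; Al = 0.40604, O = 0.60906.
SiO2 (M=60.083): mol = 0.60649; Si = 0.60649, O = 1.21298.
ΣO = 2.42329; factor = 12/ΣO = 4.95195.
Mn apfu = 0.42531 × 4.95195 = 2.106.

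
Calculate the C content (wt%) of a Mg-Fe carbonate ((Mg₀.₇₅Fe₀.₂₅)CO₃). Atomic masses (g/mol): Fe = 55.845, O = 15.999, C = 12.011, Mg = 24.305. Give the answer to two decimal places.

M((Mg₀.₇₅Fe₀.₂₅)CO₃) = 92.198 g/mol.
C contributes 1 × 12.011 = 12.011 g per mole.
12.011/92.198 = 0.1303 → 13.03%.

13.03 wt%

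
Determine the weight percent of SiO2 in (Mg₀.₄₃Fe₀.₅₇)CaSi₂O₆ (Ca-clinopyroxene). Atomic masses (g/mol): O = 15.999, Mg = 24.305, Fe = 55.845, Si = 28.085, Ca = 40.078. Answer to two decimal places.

51.24 wt%

Molar mass of (Mg₀.₄₃Fe₀.₅₇)CaSi₂O₆ = 0.43×24.305 + 0.57×55.845 + 1×40.078 + 2×28.085 + 6×15.999 = 234.525 g/mol.
Each formula unit contains 2 Si, equivalent to 2/1 = 2.0000 mol SiO2.
M(SiO2) = 1×28.085 + 2×15.999 = 60.083 g/mol.
Mass of SiO2 per formula unit = 2.0000 × 60.083 = 120.166 g.
SiO2 wt% = 120.166 / 234.525 × 100 = 51.24%.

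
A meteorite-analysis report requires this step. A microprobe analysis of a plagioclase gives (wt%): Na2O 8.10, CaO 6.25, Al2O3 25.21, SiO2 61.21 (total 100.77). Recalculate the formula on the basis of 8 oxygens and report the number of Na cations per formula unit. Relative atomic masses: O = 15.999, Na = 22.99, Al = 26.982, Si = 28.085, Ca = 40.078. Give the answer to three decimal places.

Na2O: 8.10/61.979 = 0.13069 mol → 0.26138 mol Na, 0.13069 mol O.
CaO: 6.25/56.077 = 0.11145 mol → 0.11145 mol Ca, 0.11145 mol O.
Al2O3: 25.21/101.961 = 0.24725 mol → 0.49450 mol Al, 0.74175 mol O.
SiO2: 61.21/60.083 = 1.01876 mol → 1.01876 mol Si, 2.03752 mol O.
Total oxygen = 3.02141 mol. Normalization factor = 8/3.02141 = 2.64777.
Na per 8 O = 0.26138 × 2.64777 = 0.692.

0.692 Na apfu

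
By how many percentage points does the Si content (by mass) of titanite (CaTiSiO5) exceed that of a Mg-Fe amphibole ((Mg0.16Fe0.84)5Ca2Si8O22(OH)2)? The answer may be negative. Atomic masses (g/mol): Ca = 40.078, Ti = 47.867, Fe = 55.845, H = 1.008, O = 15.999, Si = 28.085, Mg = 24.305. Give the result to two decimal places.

-9.45 percentage points

First mineral: 28.085 g Si in 196.025 g formula = 14.33 wt% Si.
Second mineral: 224.680 g Si in 944.821 g formula = 23.78 wt% Si.
14.33% − 23.78% gives a difference of -9.45 percentage points.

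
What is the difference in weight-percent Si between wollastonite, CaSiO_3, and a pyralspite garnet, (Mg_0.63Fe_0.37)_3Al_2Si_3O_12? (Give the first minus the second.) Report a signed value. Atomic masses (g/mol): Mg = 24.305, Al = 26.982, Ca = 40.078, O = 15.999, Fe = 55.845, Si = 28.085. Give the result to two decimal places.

4.95 percentage points

First mineral: 28.085 g Si in 116.160 g formula = 24.18 wt% Si.
Second mineral: 84.255 g Si in 438.131 g formula = 19.23 wt% Si.
24.18% − 19.23% gives a difference of 4.95 percentage points.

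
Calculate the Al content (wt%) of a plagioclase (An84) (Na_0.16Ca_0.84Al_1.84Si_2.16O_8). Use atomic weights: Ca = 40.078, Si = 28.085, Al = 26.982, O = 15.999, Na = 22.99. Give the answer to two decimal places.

M(Na_0.16Ca_0.84Al_1.84Si_2.16O_8) = 275.646 g/mol.
Al contributes 1.84 × 26.982 = 49.647 g per mole.
49.647/275.646 = 0.1801 → 18.01%.

18.01 wt%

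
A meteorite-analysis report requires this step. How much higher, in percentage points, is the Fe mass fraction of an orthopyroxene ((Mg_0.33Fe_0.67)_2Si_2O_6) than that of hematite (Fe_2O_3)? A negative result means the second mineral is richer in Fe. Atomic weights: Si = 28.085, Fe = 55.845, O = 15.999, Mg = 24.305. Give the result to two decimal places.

-39.15 percentage points

First mineral: 74.832 g Fe in 243.038 g formula = 30.79 wt% Fe.
Second mineral: 111.690 g Fe in 159.687 g formula = 69.94 wt% Fe.
30.79% − 69.94% gives a difference of -39.15 percentage points.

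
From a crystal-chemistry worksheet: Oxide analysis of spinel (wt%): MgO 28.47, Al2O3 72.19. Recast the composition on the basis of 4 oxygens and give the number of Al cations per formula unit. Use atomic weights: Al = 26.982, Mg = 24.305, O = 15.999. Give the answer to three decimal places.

MgO: 28.47/40.304 = 0.70638 mol → 0.70638 mol Mg, 0.70638 mol O.
Al2O3: 72.19/101.961 = 0.70802 mol → 1.41604 mol Al, 2.12406 mol O.
Total oxygen = 2.83044 mol. Normalization factor = 4/2.83044 = 1.41321.
Al per 4 O = 1.41604 × 1.41321 = 2.001.

2.001 Al apfu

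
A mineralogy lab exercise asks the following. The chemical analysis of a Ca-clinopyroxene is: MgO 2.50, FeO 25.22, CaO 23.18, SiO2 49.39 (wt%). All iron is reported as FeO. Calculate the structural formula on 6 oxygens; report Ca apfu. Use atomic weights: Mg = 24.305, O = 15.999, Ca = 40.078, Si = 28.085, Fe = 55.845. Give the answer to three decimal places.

2.50 wt% MgO ÷ 40.304 g/mol = 0.06203 mol, giving 0.06203 Mg and 0.06203 O.
25.22 wt% FeO ÷ 71.844 g/mol = 0.35104 mol, giving 0.35104 Fe and 0.35104 O.
23.18 wt% CaO ÷ 56.077 g/mol = 0.41336 mol, giving 0.41336 Ca and 0.41336 O.
49.39 wt% SiO2 ÷ 60.083 g/mol = 0.82203 mol, giving 0.82203 Si and 1.64406 O.
Oxygen sums to 2.47049; scaling by 6/2.47049 = 2.42867 puts the formula on 6 O.
Ca: 0.41336 × 2.42867 = 1.004 atoms per formula unit.

1.004 Ca apfu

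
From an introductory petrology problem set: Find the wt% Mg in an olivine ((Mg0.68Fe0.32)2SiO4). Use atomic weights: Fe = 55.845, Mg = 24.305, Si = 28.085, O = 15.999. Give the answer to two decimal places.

Formula mass = 1.36*24.305 + 0.64*55.845 + 1*28.085 + 4*15.999 = 160.877 g/mol, of which 33.055 g is Mg.
So Mg makes up 33.055/160.877 = 0.2055 of the mass, i.e. 20.55%.

20.55 wt%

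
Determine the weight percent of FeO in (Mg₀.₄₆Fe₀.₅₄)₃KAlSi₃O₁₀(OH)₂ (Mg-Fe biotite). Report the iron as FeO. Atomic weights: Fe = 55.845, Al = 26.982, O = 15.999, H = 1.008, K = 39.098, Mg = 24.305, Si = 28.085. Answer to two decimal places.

Formula mass = 468.349 g/mol.
1.62 Fe → 1.6200 mol FeO per formula unit; M(FeO) = 71.844, so FeO mass = 116.387 g.
116.387/468.349 × 100 = 24.85 wt%.

24.85 wt%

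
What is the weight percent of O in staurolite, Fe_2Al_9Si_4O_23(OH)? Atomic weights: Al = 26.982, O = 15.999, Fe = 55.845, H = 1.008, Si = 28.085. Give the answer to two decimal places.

M(Fe_2Al_9Si_4O_23(OH)) = 851.852 g/mol.
O contributes 24 × 15.999 = 383.976 g per mole.
383.976/851.852 = 0.4508 → 45.08%.

45.08 mass %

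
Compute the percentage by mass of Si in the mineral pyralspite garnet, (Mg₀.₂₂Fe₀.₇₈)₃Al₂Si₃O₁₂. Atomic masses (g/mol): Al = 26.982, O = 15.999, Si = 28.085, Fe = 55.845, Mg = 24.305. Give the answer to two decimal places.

17.67 weight percent

M((Mg₀.₂₂Fe₀.₇₈)₃Al₂Si₃O₁₂) = 476.926 g/mol.
Si contributes 3 × 28.085 = 84.255 g per mole.
84.255/476.926 = 0.1767 → 17.67%.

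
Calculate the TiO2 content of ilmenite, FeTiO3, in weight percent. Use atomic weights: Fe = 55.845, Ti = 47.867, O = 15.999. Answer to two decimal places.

Formula mass = 151.709 g/mol.
1 Ti → 1.0000 mol TiO2 per formula unit; M(TiO2) = 79.865, so TiO2 mass = 79.865 g.
79.865/151.709 × 100 = 52.64 wt%.

52.64 wt%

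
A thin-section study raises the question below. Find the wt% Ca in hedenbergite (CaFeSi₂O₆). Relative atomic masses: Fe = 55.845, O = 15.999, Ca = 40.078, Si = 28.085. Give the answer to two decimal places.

Formula mass = 1*40.078 + 1*55.845 + 2*28.085 + 6*15.999 = 248.087 g/mol, of which 40.078 g is Ca.
So Ca makes up 40.078/248.087 = 0.1615 of the mass, i.e. 16.15%.

16.15 weight percent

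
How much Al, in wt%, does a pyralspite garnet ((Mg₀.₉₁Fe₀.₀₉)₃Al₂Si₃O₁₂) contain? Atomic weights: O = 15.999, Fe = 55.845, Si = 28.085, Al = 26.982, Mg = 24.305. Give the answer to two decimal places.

Formula mass = 2.73*24.305 + 0.27*55.845 + 2*26.982 + 3*28.085 + 12*15.999 = 411.638 g/mol, of which 53.964 g is Al.
So Al makes up 53.964/411.638 = 0.1311 of the mass, i.e. 13.11%.

13.11 wt%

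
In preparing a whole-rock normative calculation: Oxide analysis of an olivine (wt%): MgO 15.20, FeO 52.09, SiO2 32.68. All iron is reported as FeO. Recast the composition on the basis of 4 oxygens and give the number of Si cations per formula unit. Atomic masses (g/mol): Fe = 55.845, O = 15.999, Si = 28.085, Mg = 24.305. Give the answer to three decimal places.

MgO: 15.20/40.304 = 0.37713 mol → 0.37713 mol Mg, 0.37713 mol O.
FeO: 52.09/71.844 = 0.72504 mol → 0.72504 mol Fe, 0.72504 mol O.
SiO2: 32.68/60.083 = 0.54391 mol → 0.54391 mol Si, 1.08782 mol O.
Total oxygen = 2.18999 mol. Normalization factor = 4/2.18999 = 1.82649.
Si per 4 O = 0.54391 × 1.82649 = 0.993.

0.993 Si apfu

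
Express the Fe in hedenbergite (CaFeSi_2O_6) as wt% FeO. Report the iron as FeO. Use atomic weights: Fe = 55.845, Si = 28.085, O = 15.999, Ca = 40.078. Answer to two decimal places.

28.96 wt%

M(CaFeSi_2O_6) = 248.087 g/mol; M(FeO) = 71.844 g/mol.
Moles FeO per formula unit = 1 Fe ÷ 1 = 1.0000.
FeO fraction = (1.0000 × 71.844) / 248.087 = 71.844/248.087 = 0.2896.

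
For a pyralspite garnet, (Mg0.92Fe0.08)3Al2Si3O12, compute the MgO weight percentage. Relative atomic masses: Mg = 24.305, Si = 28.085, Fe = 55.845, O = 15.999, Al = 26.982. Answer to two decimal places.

Formula mass = 410.692 g/mol.
2.76 Mg → 2.7600 mol MgO per formula unit; M(MgO) = 40.304, so MgO mass = 111.239 g.
111.239/410.692 × 100 = 27.09 wt%.

27.09 wt%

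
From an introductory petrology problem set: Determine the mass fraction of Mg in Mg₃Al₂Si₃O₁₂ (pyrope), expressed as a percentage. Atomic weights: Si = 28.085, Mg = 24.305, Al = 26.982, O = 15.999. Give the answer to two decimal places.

Formula mass = 3*24.305 + 2*26.982 + 3*28.085 + 12*15.999 = 403.122 g/mol, of which 72.915 g is Mg.
So Mg makes up 72.915/403.122 = 0.1809 of the mass, i.e. 18.09%.

18.09 mass %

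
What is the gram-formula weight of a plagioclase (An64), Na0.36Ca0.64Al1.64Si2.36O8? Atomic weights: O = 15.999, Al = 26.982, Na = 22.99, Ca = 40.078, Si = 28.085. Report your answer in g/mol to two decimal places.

M = 0.36*22.99 + 0.64*40.078 + 1.64*26.982 + 2.36*28.085 + 8*15.999

272.45 g/mol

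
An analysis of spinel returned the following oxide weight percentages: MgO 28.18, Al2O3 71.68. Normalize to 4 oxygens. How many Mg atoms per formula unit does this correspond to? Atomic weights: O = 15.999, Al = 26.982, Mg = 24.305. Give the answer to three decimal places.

28.18 wt% MgO ÷ 40.304 g/mol = 0.69919 mol, giving 0.69919 Mg and 0.69919 O.
71.68 wt% Al2O3 ÷ 101.961 g/mol = 0.70301 mol, giving 1.40602 Al and 2.10903 O.
Oxygen sums to 2.80822; scaling by 4/2.80822 = 1.42439 puts the formula on 4 O.
Mg: 0.69919 × 1.42439 = 0.996 atoms per formula unit.

0.996 Mg apfu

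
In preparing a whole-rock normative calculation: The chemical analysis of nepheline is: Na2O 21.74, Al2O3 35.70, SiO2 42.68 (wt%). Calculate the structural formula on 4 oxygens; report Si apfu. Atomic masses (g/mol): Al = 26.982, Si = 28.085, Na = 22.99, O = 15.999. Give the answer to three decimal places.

21.74 wt% Na2O ÷ 61.979 g/mol = 0.35076 mol, giving 0.70152 Na and 0.35076 O.
35.70 wt% Al2O3 ÷ 101.961 g/mol = 0.35013 mol, giving 0.70026 Al and 1.05039 O.
42.68 wt% SiO2 ÷ 60.083 g/mol = 0.71035 mol, giving 0.71035 Si and 1.42070 O.
Oxygen sums to 2.82185; scaling by 4/2.82185 = 1.41751 puts the formula on 4 O.
Si: 0.71035 × 1.41751 = 1.007 atoms per formula unit.

1.007 Si apfu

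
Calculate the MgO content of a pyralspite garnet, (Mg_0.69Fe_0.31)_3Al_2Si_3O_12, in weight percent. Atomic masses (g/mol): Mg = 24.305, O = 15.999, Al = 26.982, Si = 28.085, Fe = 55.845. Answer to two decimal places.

19.29 wt%

Molar mass of (Mg_0.69Fe_0.31)_3Al_2Si_3O_12 = 2.07·24.305 + 0.93·55.845 + 2·26.982 + 3·28.085 + 12·15.999 = 432.454 g/mol.
Each formula unit contains 2.07 Mg, equivalent to 2.07/1 = 2.0700 mol MgO.
M(MgO) = 1×24.305 + 1×15.999 = 40.304 g/mol.
Mass of MgO per formula unit = 2.0700 × 40.304 = 83.429 g.
MgO wt% = 83.429 / 432.454 × 100 = 19.29%.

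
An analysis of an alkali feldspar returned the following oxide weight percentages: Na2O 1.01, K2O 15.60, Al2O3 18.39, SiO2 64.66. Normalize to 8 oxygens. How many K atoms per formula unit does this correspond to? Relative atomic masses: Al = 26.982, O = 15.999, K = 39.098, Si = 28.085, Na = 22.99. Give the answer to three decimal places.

Na2O: 1.01/61.979 = 0.01630 mol → 0.03260 mol Na, 0.01630 mol O.
K2O: 15.60/94.195 = 0.16561 mol → 0.33122 mol K, 0.16561 mol O.
Al2O3: 18.39/101.961 = 0.18036 mol → 0.36072 mol Al, 0.54108 mol O.
SiO2: 64.66/60.083 = 1.07618 mol → 1.07618 mol Si, 2.15236 mol O.
Total oxygen = 2.87535 mol. Normalization factor = 8/2.87535 = 2.78227.
K per 8 O = 0.33122 × 2.78227 = 0.922.

0.922 K apfu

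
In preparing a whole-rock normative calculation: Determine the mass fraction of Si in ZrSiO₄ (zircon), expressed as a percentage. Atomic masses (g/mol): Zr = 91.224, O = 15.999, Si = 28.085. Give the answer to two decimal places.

15.32 weight percent

Molar mass of ZrSiO₄: 1*91.224 + 1*28.085 + 4*15.999 = 183.305 g/mol.
Mass of Si per formula unit: 1 × 28.085 = 28.085 g.
Weight fraction Si = 28.085 / 183.305 = 0.1532.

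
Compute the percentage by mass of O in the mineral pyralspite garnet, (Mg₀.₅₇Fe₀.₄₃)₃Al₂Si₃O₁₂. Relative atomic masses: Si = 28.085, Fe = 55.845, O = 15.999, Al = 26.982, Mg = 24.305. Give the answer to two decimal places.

43.26 mass %

Formula mass = 1.71·24.305 + 1.29·55.845 + 2·26.982 + 3·28.085 + 12·15.999 = 443.809 g/mol, of which 191.988 g is O.
So O makes up 191.988/443.809 = 0.4326 of the mass, i.e. 43.26%.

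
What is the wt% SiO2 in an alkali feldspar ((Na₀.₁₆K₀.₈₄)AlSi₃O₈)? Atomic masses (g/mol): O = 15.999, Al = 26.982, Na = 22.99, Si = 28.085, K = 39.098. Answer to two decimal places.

65.37 wt%

Formula mass = 275.750 g/mol.
3 Si → 3.0000 mol SiO2 per formula unit; M(SiO2) = 60.083, so SiO2 mass = 180.249 g.
180.249/275.750 × 100 = 65.37 wt%.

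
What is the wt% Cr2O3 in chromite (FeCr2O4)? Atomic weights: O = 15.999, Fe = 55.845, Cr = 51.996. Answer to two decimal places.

67.90 wt%

Molar mass of FeCr2O4 = 1×55.845 + 2×51.996 + 4×15.999 = 223.833 g/mol.
Each formula unit contains 2 Cr, equivalent to 2/2 = 1.0000 mol Cr2O3.
M(Cr2O3) = 2×51.996 + 3×15.999 = 151.989 g/mol.
Mass of Cr2O3 per formula unit = 1.0000 × 151.989 = 151.989 g.
Cr2O3 wt% = 151.989 / 223.833 × 100 = 67.90%.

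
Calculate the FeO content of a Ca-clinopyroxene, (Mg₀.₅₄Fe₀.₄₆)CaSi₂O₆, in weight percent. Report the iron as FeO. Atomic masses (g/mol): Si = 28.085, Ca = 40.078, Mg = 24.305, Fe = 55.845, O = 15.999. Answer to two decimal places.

Molar mass of (Mg₀.₅₄Fe₀.₄₆)CaSi₂O₆ = 0.54·24.305 + 0.46·55.845 + 1·40.078 + 2·28.085 + 6·15.999 = 231.055 g/mol.
Each formula unit contains 0.46 Fe, equivalent to 0.46/1 = 0.4600 mol FeO.
M(FeO) = 1×55.845 + 1×15.999 = 71.844 g/mol.
Mass of FeO per formula unit = 0.4600 × 71.844 = 33.048 g.
FeO wt% = 33.048 / 231.055 × 100 = 14.30%.

14.30 wt%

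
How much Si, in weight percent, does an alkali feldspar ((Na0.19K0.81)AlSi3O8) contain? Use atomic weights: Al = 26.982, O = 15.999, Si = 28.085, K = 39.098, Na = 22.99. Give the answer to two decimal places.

M((Na0.19K0.81)AlSi3O8) = 275.266 g/mol.
Si contributes 3 × 28.085 = 84.255 g per mole.
84.255/275.266 = 0.3061 → 30.61%.

30.61 weight percent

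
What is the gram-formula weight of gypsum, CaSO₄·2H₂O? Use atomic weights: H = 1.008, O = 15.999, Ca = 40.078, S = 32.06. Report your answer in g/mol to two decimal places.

The formula mass is the sum 1·40.078 + 1·32.06 + 6·15.999 + 4·1.008.

172.16 g/mol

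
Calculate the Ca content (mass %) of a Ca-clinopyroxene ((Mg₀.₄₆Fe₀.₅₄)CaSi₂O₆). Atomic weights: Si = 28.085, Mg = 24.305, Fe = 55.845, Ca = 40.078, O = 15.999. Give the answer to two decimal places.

Molar mass of (Mg₀.₄₆Fe₀.₅₄)CaSi₂O₆: 0.46×24.305 + 0.54×55.845 + 1×40.078 + 2×28.085 + 6×15.999 = 233.579 g/mol.
Mass of Ca per formula unit: 1 × 40.078 = 40.078 g.
Weight fraction Ca = 40.078 / 233.579 = 0.1716.

17.16 mass %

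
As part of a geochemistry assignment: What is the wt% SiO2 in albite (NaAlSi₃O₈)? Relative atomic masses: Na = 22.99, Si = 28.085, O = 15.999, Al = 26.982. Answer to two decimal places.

68.74 wt%

Molar mass of NaAlSi₃O₈ = 1·22.99 + 1·26.982 + 3·28.085 + 8·15.999 = 262.219 g/mol.
Each formula unit contains 3 Si, equivalent to 3/1 = 3.0000 mol SiO2.
M(SiO2) = 1×28.085 + 2×15.999 = 60.083 g/mol.
Mass of SiO2 per formula unit = 3.0000 × 60.083 = 180.249 g.
SiO2 wt% = 180.249 / 262.219 × 100 = 68.74%.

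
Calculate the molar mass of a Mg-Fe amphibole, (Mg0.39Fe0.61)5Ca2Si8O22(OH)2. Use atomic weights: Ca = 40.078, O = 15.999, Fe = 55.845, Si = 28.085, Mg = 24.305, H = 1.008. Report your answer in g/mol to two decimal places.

908.55 g/mol

M = 1.95*24.305 + 3.05*55.845 + 2*40.078 + 8*28.085 + 24*15.999 + 2*1.008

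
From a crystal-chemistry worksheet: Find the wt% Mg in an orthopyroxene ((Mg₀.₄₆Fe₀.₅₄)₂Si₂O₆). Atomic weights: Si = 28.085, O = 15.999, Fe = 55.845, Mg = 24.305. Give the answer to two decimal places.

Molar mass of (Mg₀.₄₆Fe₀.₅₄)₂Si₂O₆: 0.92×24.305 + 1.08×55.845 + 2×28.085 + 6×15.999 = 234.837 g/mol.
Mass of Mg per formula unit: 0.92 × 24.305 = 22.361 g.
Weight fraction Mg = 22.361 / 234.837 = 0.0952.

9.52 mass %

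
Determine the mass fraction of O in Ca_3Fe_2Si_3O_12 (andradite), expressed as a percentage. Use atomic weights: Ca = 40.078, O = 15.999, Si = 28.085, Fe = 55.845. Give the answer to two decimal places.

37.78 wt%

Formula mass = 3×40.078 + 2×55.845 + 3×28.085 + 12×15.999 = 508.167 g/mol, of which 191.988 g is O.
So O makes up 191.988/508.167 = 0.3778 of the mass, i.e. 37.78%.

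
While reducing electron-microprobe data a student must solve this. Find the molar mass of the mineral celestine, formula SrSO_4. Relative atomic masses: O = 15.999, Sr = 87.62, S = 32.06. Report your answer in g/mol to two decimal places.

The formula mass is the sum 1*87.62 + 1*32.06 + 4*15.999.

183.68 g/mol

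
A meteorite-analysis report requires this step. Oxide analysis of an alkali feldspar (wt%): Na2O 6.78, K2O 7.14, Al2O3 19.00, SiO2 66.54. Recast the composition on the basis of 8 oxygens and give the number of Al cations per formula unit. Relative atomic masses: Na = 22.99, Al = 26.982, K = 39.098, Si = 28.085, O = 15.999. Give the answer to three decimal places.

Na2O (M=61.979): mol = 0.10939; Na = 0.21878, O = 0.10939.
K2O (M=94.195): mol = 0.07580; K = 0.15160, O = 0.07580.
Al2O3 (M=101.961): mol = 0.18635; Al = 0.37270, O = 0.55905.
SiO2 (M=60.083): mol = 1.10747; Si = 1.10747, O = 2.21494.
ΣO = 2.95918; factor = 8/ΣO = 2.70345.
Al apfu = 0.37270 × 2.70345 = 1.008.

1.008 Al apfu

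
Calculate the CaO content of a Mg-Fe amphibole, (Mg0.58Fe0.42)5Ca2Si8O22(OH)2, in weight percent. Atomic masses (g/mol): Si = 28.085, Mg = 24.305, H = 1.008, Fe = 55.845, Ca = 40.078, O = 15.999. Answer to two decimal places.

Formula mass = 878.587 g/mol.
2 Ca → 2.0000 mol CaO per formula unit; M(CaO) = 56.077, so CaO mass = 112.154 g.
112.154/878.587 × 100 = 12.77 wt%.

12.77 wt%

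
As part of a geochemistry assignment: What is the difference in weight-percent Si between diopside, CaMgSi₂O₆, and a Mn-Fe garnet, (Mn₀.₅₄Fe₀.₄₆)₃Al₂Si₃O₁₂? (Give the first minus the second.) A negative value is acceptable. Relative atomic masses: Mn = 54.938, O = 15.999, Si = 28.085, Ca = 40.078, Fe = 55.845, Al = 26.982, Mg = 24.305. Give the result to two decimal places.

Si in CaMgSi₂O₆: molar mass 216.547 g/mol; 2×28.085 = 56.170 g → 25.94 wt%.
Si in (Mn₀.₅₄Fe₀.₄₆)₃Al₂Si₃O₁₂: molar mass 496.273 g/mol; 3×28.085 = 84.255 g → 16.98 wt%.
Difference = 25.94 − 16.98 = 8.96 percentage points.

8.96 percentage points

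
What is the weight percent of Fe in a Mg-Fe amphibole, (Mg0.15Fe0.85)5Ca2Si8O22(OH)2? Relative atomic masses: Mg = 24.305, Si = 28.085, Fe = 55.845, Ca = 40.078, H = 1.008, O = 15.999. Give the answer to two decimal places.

25.08 wt%

Molar mass of (Mg0.15Fe0.85)5Ca2Si8O22(OH)2: 0.75×24.305 + 4.25×55.845 + 2×40.078 + 8×28.085 + 24×15.999 + 2×1.008 = 946.398 g/mol.
Mass of Fe per formula unit: 4.25 × 55.845 = 237.341 g.
Weight fraction Fe = 237.341 / 946.398 = 0.2508.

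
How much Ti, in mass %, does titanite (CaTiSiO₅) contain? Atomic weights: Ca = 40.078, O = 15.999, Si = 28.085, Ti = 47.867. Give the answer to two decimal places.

24.42 mass %

M(CaTiSiO₅) = 196.025 g/mol.
Ti contributes 1 × 47.867 = 47.867 g per mole.
47.867/196.025 = 0.2442 → 24.42%.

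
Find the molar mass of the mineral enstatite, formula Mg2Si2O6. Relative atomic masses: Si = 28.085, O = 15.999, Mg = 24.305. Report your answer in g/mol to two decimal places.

Mg: 2 × 24.305 = 48.6100
Si: 2 × 28.085 = 56.1700
O: 6 × 15.999 = 95.9940
Summing the contributions gives the formula mass.

200.77 g/mol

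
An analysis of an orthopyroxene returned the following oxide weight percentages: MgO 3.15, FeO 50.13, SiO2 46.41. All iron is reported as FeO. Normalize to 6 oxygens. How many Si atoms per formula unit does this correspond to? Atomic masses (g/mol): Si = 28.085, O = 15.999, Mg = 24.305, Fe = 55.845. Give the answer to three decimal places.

MgO (M=40.304): mol = 0.07816; Mg = 0.07816, O = 0.07816.
FeO (M=71.844): mol = 0.69776; Fe = 0.69776, O = 0.69776.
SiO2 (M=60.083): mol = 0.77243; Si = 0.77243, O = 1.54486.
ΣO = 2.32078; factor = 6/ΣO = 2.58534.
Si apfu = 0.77243 × 2.58534 = 1.997.

1.997 Si apfu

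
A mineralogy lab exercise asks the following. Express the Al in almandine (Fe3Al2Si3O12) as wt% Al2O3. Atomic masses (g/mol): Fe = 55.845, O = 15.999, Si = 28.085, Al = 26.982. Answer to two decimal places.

20.48 wt%

Molar mass of Fe3Al2Si3O12 = 3·55.845 + 2·26.982 + 3·28.085 + 12·15.999 = 497.742 g/mol.
Each formula unit contains 2 Al, equivalent to 2/2 = 1.0000 mol Al2O3.
M(Al2O3) = 2×26.982 + 3×15.999 = 101.961 g/mol.
Mass of Al2O3 per formula unit = 1.0000 × 101.961 = 101.961 g.
Al2O3 wt% = 101.961 / 497.742 × 100 = 20.48%.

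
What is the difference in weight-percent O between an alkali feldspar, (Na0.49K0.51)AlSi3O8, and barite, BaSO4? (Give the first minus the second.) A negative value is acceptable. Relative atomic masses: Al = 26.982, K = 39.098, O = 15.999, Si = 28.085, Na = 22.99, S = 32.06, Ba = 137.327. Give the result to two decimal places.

19.91 percentage points

First mineral: 127.992 g O in 270.434 g formula = 47.33 wt% O.
Second mineral: 63.996 g O in 233.383 g formula = 27.42 wt% O.
47.33% − 27.42% gives a difference of 19.91 percentage points.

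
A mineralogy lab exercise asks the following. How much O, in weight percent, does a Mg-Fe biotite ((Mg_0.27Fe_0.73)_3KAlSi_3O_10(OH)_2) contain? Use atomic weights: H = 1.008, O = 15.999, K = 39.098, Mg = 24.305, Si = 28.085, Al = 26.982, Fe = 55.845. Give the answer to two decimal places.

39.48 weight percent

Molar mass of (Mg_0.27Fe_0.73)_3KAlSi_3O_10(OH)_2: 0.81·24.305 + 2.19·55.845 + 1·39.098 + 1·26.982 + 3·28.085 + 12·15.999 + 2·1.008 = 486.327 g/mol.
Mass of O per formula unit: 12 × 15.999 = 191.988 g.
Weight fraction O = 191.988 / 486.327 = 0.3948.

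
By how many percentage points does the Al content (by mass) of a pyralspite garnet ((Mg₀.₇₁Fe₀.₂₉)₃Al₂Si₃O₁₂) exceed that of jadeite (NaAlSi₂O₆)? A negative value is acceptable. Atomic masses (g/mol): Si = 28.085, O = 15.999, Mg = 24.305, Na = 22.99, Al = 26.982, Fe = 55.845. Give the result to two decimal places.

-0.82 percentage points

Al in (Mg₀.₇₁Fe₀.₂₉)₃Al₂Si₃O₁₂: molar mass 430.562 g/mol; 2×26.982 = 53.964 g → 12.53 wt%.
Al in NaAlSi₂O₆: molar mass 202.136 g/mol; 1×26.982 = 26.982 g → 13.35 wt%.
Difference = 12.53 − 13.35 = -0.82 percentage points.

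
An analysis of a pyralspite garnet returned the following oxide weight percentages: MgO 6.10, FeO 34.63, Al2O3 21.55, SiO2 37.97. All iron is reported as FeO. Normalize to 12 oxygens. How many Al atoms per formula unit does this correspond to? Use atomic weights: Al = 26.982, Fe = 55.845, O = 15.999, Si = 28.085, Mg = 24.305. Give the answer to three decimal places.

6.10 wt% MgO ÷ 40.304 g/mol = 0.15135 mol, giving 0.15135 Mg and 0.15135 O.
34.63 wt% FeO ÷ 71.844 g/mol = 0.48202 mol, giving 0.48202 Fe and 0.48202 O.
21.55 wt% Al2O3 ÷ 101.961 g/mol = 0.21136 mol, giving 0.42272 Al and 0.63408 O.
37.97 wt% SiO2 ÷ 60.083 g/mol = 0.63196 mol, giving 0.63196 Si and 1.26392 O.
Oxygen sums to 2.53137; scaling by 12/2.53137 = 4.74052 puts the formula on 12 O.
Al: 0.42272 × 4.74052 = 2.004 atoms per formula unit.

2.004 Al apfu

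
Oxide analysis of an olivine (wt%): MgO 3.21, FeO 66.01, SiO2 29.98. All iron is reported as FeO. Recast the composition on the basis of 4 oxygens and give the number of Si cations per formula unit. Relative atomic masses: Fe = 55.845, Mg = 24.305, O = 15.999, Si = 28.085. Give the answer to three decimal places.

MgO (M=40.304): mol = 0.07964; Mg = 0.07964, O = 0.07964.
FeO (M=71.844): mol = 0.91880; Fe = 0.91880, O = 0.91880.
SiO2 (M=60.083): mol = 0.49898; Si = 0.49898, O = 0.99796.
ΣO = 1.99640; factor = 4/ΣO = 2.00361.
Si apfu = 0.49898 × 2.00361 = 1.000.

1.000 Si apfu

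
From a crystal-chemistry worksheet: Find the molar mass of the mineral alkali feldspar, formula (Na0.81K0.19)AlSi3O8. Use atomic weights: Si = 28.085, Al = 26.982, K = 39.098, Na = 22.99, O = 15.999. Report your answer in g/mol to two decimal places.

265.28 g/mol

The formula mass is the sum 0.81×22.99 + 0.19×39.098 + 1×26.982 + 3×28.085 + 8×15.999.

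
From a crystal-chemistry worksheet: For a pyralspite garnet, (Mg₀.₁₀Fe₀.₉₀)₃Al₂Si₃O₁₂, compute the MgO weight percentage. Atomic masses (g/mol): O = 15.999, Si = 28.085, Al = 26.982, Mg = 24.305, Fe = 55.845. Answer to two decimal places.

M((Mg₀.₁₀Fe₀.₉₀)₃Al₂Si₃O₁₂) = 488.280 g/mol; M(MgO) = 40.304 g/mol.
Moles MgO per formula unit = 0.30 Mg ÷ 1 = 0.3000.
MgO fraction = (0.3000 × 40.304) / 488.280 = 12.091/488.280 = 0.0248.

2.48 wt%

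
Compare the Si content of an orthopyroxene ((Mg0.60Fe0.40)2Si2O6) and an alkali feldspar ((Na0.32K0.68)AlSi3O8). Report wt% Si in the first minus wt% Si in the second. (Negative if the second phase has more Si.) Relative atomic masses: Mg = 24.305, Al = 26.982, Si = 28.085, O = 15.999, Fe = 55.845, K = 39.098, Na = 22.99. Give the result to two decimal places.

-5.99 percentage points

Si in (Mg0.60Fe0.40)2Si2O6: molar mass 226.006 g/mol; 2×28.085 = 56.170 g → 24.85 wt%.
Si in (Na0.32K0.68)AlSi3O8: molar mass 273.172 g/mol; 3×28.085 = 84.255 g → 30.84 wt%.
Difference = 24.85 − 30.84 = -5.99 percentage points.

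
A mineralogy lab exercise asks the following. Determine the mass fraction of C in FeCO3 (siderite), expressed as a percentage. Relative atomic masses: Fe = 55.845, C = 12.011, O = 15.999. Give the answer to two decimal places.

10.37 mass %

Formula mass = 1·55.845 + 1·12.011 + 3·15.999 = 115.853 g/mol, of which 12.011 g is C.
So C makes up 12.011/115.853 = 0.1037 of the mass, i.e. 10.37%.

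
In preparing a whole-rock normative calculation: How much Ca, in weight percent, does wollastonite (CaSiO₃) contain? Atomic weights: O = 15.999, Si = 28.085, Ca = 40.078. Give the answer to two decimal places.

Formula mass = 1·40.078 + 1·28.085 + 3·15.999 = 116.160 g/mol, of which 40.078 g is Ca.
So Ca makes up 40.078/116.160 = 0.3450 of the mass, i.e. 34.50%.

34.50 weight percent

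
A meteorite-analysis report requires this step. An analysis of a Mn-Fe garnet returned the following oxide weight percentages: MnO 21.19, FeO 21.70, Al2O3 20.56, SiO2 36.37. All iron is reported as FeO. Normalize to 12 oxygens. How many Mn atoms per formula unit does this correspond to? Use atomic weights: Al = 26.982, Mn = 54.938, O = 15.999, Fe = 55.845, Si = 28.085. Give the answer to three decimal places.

MnO: 21.19/70.937 = 0.29872 mol → 0.29872 mol Mn, 0.29872 mol O.
FeO: 21.70/71.844 = 0.30204 mol → 0.30204 mol Fe, 0.30204 mol O.
Al2O3: 20.56/101.961 = 0.20165 mol → 0.40330 mol Al, 0.60495 mol O.
SiO2: 36.37/60.083 = 0.60533 mol → 0.60533 mol Si, 1.21066 mol O.
Total oxygen = 2.41637 mol. Normalization factor = 12/2.41637 = 4.96613.
Mn per 12 O = 0.29872 × 4.96613 = 1.483.

1.483 Mn apfu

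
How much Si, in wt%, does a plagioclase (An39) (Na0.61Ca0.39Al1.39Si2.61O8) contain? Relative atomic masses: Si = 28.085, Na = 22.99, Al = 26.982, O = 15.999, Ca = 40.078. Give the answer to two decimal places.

27.31 wt%

Molar mass of Na0.61Ca0.39Al1.39Si2.61O8: 0.61×22.99 + 0.39×40.078 + 1.39×26.982 + 2.61×28.085 + 8×15.999 = 268.453 g/mol.
Mass of Si per formula unit: 2.61 × 28.085 = 73.302 g.
Weight fraction Si = 73.302 / 268.453 = 0.2731.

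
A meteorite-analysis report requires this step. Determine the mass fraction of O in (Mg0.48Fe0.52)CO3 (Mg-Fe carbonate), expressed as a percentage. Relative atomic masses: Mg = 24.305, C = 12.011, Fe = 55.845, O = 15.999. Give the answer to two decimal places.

Formula mass = 0.48·24.305 + 0.52·55.845 + 1·12.011 + 3·15.999 = 100.714 g/mol, of which 47.997 g is O.
So O makes up 47.997/100.714 = 0.4766 of the mass, i.e. 47.66%.

47.66 weight percent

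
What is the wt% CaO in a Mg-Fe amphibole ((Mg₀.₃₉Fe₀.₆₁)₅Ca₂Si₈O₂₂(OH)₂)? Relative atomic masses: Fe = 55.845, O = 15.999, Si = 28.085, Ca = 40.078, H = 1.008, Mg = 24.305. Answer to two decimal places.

Molar mass of (Mg₀.₃₉Fe₀.₆₁)₅Ca₂Si₈O₂₂(OH)₂ = 1.95*24.305 + 3.05*55.845 + 2*40.078 + 8*28.085 + 24*15.999 + 2*1.008 = 908.550 g/mol.
Each formula unit contains 2 Ca, equivalent to 2/1 = 2.0000 mol CaO.
M(CaO) = 1×40.078 + 1×15.999 = 56.077 g/mol.
Mass of CaO per formula unit = 2.0000 × 56.077 = 112.154 g.
CaO wt% = 112.154 / 908.550 × 100 = 12.34%.

12.34 wt%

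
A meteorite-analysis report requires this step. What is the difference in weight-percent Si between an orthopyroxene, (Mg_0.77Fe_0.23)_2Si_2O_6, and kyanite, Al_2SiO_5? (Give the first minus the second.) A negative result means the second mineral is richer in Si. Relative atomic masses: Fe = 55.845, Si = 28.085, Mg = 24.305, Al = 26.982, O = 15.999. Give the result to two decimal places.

M((Mg_0.77Fe_0.23)_2Si_2O_6) = 215.282 g/mol, so wt% Si = 56.170/215.282 × 100 = 26.09%.
M(Al_2SiO_5) = 162.044 g/mol, so wt% Si = 28.085/162.044 × 100 = 17.33%.
26.09 − 17.33 = 8.76 pp.

8.76 percentage points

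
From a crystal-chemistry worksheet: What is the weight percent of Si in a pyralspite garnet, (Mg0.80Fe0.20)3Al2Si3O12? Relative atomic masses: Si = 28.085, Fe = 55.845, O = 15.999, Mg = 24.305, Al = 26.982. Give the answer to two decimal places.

Molar mass of (Mg0.80Fe0.20)3Al2Si3O12: 2.40×24.305 + 0.60×55.845 + 2×26.982 + 3×28.085 + 12×15.999 = 422.046 g/mol.
Mass of Si per formula unit: 3 × 28.085 = 84.255 g.
Weight fraction Si = 84.255 / 422.046 = 0.1996.

19.96 weight percent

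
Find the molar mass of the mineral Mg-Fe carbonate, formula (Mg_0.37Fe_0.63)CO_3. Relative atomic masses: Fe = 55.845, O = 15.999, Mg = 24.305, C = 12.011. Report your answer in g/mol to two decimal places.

104.18 g/mol

M = 0.37·24.305 + 0.63·55.845 + 1·12.011 + 3·15.999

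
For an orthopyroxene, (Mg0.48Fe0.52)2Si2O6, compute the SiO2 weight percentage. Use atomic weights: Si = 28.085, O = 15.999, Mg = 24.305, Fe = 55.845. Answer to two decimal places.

51.45 wt%

Molar mass of (Mg0.48Fe0.52)2Si2O6 = 0.96*24.305 + 1.04*55.845 + 2*28.085 + 6*15.999 = 233.576 g/mol.
Each formula unit contains 2 Si, equivalent to 2/1 = 2.0000 mol SiO2.
M(SiO2) = 1×28.085 + 2×15.999 = 60.083 g/mol.
Mass of SiO2 per formula unit = 2.0000 × 60.083 = 120.166 g.
SiO2 wt% = 120.166 / 233.576 × 100 = 51.45%.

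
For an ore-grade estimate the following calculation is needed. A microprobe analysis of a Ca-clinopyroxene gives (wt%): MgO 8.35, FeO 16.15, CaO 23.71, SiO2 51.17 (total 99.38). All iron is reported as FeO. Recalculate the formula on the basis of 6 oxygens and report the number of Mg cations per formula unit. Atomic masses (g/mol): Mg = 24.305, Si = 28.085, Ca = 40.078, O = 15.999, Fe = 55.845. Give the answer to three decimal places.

8.35 wt% MgO ÷ 40.304 g/mol = 0.20718 mol, giving 0.20718 Mg and 0.20718 O.
16.15 wt% FeO ÷ 71.844 g/mol = 0.22479 mol, giving 0.22479 Fe and 0.22479 O.
23.71 wt% CaO ÷ 56.077 g/mol = 0.42281 mol, giving 0.42281 Ca and 0.42281 O.
51.17 wt% SiO2 ÷ 60.083 g/mol = 0.85166 mol, giving 0.85166 Si and 1.70332 O.
Oxygen sums to 2.55810; scaling by 6/2.55810 = 2.34549 puts the formula on 6 O.
Mg: 0.20718 × 2.34549 = 0.486 atoms per formula unit.

0.486 Mg apfu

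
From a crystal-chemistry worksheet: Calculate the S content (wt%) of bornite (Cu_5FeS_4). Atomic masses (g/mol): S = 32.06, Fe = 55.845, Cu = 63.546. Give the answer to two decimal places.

Formula mass = 5·63.546 + 1·55.845 + 4·32.06 = 501.815 g/mol, of which 128.240 g is S.
So S makes up 128.240/501.815 = 0.2556 of the mass, i.e. 25.56%.

25.56 wt%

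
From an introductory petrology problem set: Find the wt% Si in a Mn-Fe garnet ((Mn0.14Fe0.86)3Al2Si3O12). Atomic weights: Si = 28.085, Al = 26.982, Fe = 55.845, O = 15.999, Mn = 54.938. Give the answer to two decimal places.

16.94 weight percent

M((Mn0.14Fe0.86)3Al2Si3O12) = 497.361 g/mol.
Si contributes 3 × 28.085 = 84.255 g per mole.
84.255/497.361 = 0.1694 → 16.94%.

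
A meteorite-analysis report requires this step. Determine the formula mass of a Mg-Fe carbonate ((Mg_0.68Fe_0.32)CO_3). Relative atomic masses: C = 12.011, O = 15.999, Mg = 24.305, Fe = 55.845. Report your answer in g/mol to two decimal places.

94.41 g/mol

The formula mass is the sum 0.68×24.305 + 0.32×55.845 + 1×12.011 + 3×15.999.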